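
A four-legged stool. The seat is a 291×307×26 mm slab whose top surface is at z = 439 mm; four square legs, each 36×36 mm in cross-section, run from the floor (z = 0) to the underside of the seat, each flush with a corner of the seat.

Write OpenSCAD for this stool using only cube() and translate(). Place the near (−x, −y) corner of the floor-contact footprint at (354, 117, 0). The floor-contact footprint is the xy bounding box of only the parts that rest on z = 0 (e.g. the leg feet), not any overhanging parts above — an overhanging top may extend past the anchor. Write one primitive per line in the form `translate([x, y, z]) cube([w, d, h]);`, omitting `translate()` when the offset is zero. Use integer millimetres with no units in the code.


translate([354, 117, 413]) cube([291, 307, 26]);
translate([354, 117, 0]) cube([36, 36, 413]);
translate([609, 117, 0]) cube([36, 36, 413]);
translate([354, 388, 0]) cube([36, 36, 413]);
translate([609, 388, 0]) cube([36, 36, 413]);


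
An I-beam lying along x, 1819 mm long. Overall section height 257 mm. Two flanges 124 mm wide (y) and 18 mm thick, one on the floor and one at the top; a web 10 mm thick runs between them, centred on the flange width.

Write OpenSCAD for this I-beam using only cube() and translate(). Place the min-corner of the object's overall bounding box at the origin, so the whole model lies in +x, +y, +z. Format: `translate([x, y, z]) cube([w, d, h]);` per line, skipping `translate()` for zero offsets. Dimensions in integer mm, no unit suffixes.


cube([1819, 124, 18]);
translate([0, 57, 18]) cube([1819, 10, 221]);
translate([0, 0, 239]) cube([1819, 124, 18]);


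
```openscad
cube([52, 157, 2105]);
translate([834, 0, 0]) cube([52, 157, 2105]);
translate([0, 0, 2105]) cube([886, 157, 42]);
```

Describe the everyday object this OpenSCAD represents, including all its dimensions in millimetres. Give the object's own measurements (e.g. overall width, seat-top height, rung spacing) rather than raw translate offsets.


A door frame. The clear opening is 782 mm wide and 2105 mm high. Two 52 mm wide jambs, 157 mm deep, stand either side of the opening from the floor to the top of the opening. A 42 mm thick head sits across the top of both jambs, spanning the full outside width of the frame.


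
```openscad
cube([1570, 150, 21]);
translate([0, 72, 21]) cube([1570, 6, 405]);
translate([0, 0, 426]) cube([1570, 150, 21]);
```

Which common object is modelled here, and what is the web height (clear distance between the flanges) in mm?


An I-beam. The web height is 405 mm.

Two wide flanges with a thin centred web — an I-beam. Overall 447 mm minus two 21 mm flanges gives a web of 447 − 2·21 = 405 mm.


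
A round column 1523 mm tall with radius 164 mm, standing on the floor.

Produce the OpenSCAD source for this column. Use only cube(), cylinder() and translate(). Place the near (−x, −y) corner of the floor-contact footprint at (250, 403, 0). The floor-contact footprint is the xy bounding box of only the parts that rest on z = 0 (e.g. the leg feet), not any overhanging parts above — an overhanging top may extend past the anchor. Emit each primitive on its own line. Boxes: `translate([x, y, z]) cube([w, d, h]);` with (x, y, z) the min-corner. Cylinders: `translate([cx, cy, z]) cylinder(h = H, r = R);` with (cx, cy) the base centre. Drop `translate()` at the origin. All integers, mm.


translate([414, 567, 0]) cylinder(h = 1523, r = 164);


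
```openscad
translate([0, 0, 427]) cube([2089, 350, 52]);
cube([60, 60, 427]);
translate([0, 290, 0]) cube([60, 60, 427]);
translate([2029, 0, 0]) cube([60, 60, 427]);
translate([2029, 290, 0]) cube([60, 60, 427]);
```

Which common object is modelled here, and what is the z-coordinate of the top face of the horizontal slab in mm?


A bench. The seat-top height is 479 mm.

A long slab on four corner posts — a bench. The slab sits at z = 427 with thickness 52, so the top is 427 + 52 = 479 mm.


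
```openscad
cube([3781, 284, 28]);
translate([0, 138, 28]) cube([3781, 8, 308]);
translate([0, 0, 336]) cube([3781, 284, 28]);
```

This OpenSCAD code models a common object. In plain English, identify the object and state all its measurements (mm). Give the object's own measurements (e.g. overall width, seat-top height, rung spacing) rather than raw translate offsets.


An I-beam lying along x, 3781 mm long. Overall section height 364 mm. Two flanges 284 mm wide (y) and 28 mm thick, one on the floor and one at the top; a web 8 mm thick runs between them, centred on the flange width.


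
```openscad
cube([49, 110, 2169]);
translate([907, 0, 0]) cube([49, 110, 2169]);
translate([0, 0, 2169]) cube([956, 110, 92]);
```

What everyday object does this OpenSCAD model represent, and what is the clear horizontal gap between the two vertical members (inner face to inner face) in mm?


A door frame. The clear opening width is 858 mm.

Two 2169 mm tall posts with a header on top — a door frame. The left jamb is 49 mm wide at x = 0; the right jamb starts at x = 907. The clear opening is 907 − 49 = 858 mm.


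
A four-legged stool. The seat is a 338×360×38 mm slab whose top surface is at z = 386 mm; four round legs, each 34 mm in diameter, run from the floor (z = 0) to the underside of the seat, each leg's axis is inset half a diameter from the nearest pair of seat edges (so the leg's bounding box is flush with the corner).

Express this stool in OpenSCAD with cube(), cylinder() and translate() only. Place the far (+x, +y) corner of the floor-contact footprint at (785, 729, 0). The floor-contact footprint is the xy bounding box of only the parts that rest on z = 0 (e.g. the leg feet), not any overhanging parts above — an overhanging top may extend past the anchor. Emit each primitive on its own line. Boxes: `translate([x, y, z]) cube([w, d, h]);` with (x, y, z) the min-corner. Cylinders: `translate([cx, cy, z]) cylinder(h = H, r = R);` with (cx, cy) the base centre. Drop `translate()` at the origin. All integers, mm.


translate([447, 369, 348]) cube([338, 360, 38]);
translate([464, 386, 0]) cylinder(h = 348, r = 17);
translate([768, 386, 0]) cylinder(h = 348, r = 17);
translate([464, 712, 0]) cylinder(h = 348, r = 17);
translate([768, 712, 0]) cylinder(h = 348, r = 17);


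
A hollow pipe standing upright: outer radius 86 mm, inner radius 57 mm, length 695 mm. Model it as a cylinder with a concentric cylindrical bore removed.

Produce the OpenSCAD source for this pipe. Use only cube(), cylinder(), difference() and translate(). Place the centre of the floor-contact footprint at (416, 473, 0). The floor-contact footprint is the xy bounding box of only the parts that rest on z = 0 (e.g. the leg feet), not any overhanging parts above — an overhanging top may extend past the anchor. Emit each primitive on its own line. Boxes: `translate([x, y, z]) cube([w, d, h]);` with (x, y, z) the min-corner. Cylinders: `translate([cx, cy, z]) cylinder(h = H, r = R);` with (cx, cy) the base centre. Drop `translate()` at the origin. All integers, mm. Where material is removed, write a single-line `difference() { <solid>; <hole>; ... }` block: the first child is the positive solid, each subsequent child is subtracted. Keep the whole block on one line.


difference() { translate([416, 473, 0]) cylinder(h = 695, r = 86); translate([416, 473, 0]) cylinder(h = 695, r = 57); }


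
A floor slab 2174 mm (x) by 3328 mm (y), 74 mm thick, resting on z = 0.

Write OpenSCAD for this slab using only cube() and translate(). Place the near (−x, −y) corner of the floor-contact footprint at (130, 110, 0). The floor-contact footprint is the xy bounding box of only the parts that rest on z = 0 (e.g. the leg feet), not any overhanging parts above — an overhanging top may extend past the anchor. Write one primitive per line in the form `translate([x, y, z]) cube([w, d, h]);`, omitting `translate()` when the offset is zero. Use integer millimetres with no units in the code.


translate([130, 110, 0]) cube([2174, 3328, 74]);


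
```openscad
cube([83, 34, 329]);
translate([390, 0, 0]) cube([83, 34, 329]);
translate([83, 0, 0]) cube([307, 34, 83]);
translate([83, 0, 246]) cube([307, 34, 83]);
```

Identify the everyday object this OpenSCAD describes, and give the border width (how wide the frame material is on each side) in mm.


A picture frame. The border width is 83 mm.

Four thin pieces enclosing a rectangular opening — a picture frame. The two full-height stiles are 329 mm tall; the top rail sits at z = 246 and is 83 mm tall, so the border above the opening is 329 − 246 = 83 mm, matching the stile x-width.


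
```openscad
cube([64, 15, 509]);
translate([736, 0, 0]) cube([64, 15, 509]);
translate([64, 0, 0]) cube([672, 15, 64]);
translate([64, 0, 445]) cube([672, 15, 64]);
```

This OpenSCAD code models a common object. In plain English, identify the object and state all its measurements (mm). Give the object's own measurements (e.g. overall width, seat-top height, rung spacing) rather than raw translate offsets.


A rectangular picture frame lying in the x–z plane (depth along y). The opening is 672 mm wide (x) by 381 mm tall (z), surrounded by a border 64 mm wide on all four sides. The frame is 15 mm deep and is made of two full-height vertical stiles with two horizontal rails fitted between them.


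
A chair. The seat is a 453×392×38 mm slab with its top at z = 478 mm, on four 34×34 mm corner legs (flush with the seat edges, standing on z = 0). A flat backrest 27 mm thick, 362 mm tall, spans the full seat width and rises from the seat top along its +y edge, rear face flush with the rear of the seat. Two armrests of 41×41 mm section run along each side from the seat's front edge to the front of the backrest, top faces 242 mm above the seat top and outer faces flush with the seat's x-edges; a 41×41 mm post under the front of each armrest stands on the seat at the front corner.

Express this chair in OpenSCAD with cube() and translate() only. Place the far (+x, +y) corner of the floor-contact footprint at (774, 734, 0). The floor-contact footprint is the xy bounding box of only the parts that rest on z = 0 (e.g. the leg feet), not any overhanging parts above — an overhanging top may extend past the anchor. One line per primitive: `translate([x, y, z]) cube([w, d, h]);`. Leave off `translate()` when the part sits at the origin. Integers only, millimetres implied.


translate([321, 342, 440]) cube([453, 392, 38]);
translate([321, 342, 0]) cube([34, 34, 440]);
translate([740, 342, 0]) cube([34, 34, 440]);
translate([321, 700, 0]) cube([34, 34, 440]);
translate([740, 700, 0]) cube([34, 34, 440]);
translate([321, 707, 478]) cube([453, 27, 362]);
translate([321, 342, 679]) cube([41, 365, 41]);
translate([733, 342, 679]) cube([41, 365, 41]);
translate([321, 342, 478]) cube([41, 41, 201]);
translate([733, 342, 478]) cube([41, 41, 201]);


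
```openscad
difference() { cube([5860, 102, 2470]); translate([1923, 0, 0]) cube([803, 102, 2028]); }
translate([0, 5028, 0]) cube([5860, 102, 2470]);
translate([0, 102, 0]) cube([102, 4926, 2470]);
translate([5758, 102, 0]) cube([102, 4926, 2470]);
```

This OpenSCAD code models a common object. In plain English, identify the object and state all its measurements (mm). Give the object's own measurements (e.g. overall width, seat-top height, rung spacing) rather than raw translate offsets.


A single room: four walls, each 2470 mm tall and 102 mm thick, enclosing an outside footprint 5860×5130 mm (x × y), no floor or roof. The front and back walls (−y and +y sides) run the full x-width; the side walls fit between their inner faces. A door opening 803 mm wide and 2028 mm tall is cut through the front wall from the floor up, its −x edge 1923 mm from the wall's −x end.


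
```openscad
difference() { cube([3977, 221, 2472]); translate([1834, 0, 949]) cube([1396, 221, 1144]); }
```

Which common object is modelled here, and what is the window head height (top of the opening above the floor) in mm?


A wall with a window opening. The window head height is 2093 mm.

A wall with a rectangular opening subtracted — a window. Sill at z = 949, opening 1144 mm tall, so the head is at 949 + 1144 = 2093 mm.


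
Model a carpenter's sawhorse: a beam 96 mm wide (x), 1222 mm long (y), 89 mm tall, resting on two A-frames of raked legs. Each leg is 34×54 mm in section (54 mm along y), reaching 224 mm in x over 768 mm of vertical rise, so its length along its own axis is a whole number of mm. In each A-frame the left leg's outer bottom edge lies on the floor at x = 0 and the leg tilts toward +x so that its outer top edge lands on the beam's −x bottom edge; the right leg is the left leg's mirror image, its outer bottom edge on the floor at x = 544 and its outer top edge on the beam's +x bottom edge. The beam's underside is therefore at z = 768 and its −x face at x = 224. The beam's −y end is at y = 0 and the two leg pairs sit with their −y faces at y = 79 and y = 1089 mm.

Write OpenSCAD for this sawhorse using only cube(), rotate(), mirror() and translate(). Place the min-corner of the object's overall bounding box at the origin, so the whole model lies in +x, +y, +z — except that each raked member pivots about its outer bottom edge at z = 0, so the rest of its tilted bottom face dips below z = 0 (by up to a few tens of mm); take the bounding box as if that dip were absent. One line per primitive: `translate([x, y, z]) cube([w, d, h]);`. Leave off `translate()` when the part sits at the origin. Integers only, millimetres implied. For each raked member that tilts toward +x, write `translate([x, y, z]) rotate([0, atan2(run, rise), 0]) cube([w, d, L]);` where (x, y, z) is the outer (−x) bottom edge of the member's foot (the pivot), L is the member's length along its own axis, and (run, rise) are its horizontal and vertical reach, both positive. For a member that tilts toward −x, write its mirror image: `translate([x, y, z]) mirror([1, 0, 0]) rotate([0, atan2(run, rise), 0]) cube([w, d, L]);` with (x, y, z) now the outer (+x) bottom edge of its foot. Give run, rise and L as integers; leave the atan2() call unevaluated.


// leg length = √(224² + 768²) = 800
// right-leg outer foot x = 2·224 + 96 = 544
// beam min-corner = (224, 0, 768)
translate([224, 0, 768]) cube([96, 1222, 89]);
translate([0, 79, 0]) rotate([0, atan2(224, 768), 0]) cube([34, 54, 800]);
translate([544, 79, 0]) mirror([1, 0, 0]) rotate([0, atan2(224, 768), 0]) cube([34, 54, 800]);
translate([0, 1089, 0]) rotate([0, atan2(224, 768), 0]) cube([34, 54, 800]);
translate([544, 1089, 0]) mirror([1, 0, 0]) rotate([0, atan2(224, 768), 0]) cube([34, 54, 800]);


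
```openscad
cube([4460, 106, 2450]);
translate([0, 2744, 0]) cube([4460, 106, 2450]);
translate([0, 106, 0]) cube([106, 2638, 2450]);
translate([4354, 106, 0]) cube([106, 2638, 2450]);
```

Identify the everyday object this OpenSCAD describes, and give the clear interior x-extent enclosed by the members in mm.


A house (or room) frame. The interior width is 4248 mm.

Four 2450 mm walls enclosing a rectangle with no floor or roof — a room or house frame. Outside width is 4460 mm and wall thickness is 106 mm, so the interior width is 4460 − 2 × 106 = 4248 mm.


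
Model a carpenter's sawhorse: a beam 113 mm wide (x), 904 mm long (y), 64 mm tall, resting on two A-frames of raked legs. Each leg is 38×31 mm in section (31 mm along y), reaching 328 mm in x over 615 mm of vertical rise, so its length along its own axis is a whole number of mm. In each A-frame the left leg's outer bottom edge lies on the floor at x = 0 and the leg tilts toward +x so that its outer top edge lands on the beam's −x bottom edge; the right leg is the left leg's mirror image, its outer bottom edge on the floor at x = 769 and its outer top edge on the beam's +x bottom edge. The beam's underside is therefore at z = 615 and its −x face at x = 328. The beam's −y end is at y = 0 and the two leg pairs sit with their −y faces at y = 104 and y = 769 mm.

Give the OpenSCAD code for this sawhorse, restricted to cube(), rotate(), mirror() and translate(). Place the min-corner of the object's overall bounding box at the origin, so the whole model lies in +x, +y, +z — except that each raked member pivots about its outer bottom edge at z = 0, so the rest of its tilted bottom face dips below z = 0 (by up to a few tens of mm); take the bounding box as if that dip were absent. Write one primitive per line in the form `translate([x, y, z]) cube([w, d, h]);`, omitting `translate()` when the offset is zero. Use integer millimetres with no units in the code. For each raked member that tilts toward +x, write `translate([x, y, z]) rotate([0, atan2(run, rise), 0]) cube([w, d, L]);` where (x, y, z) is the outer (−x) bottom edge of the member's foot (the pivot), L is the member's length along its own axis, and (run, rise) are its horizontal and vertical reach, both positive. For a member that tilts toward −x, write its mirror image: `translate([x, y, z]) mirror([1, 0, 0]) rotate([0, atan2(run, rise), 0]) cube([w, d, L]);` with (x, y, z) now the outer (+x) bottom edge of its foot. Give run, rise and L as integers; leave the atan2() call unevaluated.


translate([328, 0, 615]) cube([113, 904, 64]);
translate([0, 104, 0]) rotate([0, atan2(328, 615), 0]) cube([38, 31, 697]);
translate([769, 104, 0]) mirror([1, 0, 0]) rotate([0, atan2(328, 615), 0]) cube([38, 31, 697]);
translate([0, 769, 0]) rotate([0, atan2(328, 615), 0]) cube([38, 31, 697]);
translate([769, 769, 0]) mirror([1, 0, 0]) rotate([0, atan2(328, 615), 0]) cube([38, 31, 697]);


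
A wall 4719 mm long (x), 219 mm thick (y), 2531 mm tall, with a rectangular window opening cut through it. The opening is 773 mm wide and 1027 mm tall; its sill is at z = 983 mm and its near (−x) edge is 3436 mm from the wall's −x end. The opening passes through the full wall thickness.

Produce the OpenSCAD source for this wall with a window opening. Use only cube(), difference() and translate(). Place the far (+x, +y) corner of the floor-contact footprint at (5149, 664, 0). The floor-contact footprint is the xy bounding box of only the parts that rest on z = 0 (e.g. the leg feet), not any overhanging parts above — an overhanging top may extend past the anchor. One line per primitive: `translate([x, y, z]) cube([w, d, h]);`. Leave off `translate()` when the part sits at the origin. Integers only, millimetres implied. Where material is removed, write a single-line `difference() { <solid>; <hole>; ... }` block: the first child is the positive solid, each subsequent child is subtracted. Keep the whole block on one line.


difference() { translate([430, 445, 0]) cube([4719, 219, 2531]); translate([3866, 445, 983]) cube([773, 219, 1027]); }


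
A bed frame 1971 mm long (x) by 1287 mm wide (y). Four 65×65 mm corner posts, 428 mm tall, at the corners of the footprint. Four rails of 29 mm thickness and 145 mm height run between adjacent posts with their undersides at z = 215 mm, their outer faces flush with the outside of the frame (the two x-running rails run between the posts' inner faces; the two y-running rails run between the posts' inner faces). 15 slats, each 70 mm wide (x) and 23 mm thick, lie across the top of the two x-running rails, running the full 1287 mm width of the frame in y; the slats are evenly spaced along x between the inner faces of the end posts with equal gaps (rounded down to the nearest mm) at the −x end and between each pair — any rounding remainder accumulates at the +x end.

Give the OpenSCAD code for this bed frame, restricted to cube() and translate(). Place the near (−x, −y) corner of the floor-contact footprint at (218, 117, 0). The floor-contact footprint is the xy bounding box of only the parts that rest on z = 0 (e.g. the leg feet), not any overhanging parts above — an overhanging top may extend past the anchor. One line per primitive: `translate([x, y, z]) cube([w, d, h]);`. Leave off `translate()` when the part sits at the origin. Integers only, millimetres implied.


translate([218, 117, 0]) cube([65, 65, 428]);
translate([218, 1339, 0]) cube([65, 65, 428]);
translate([2124, 117, 0]) cube([65, 65, 428]);
translate([2124, 1339, 0]) cube([65, 65, 428]);
translate([283, 117, 215]) cube([1841, 29, 145]);
translate([283, 1375, 215]) cube([1841, 29, 145]);
translate([218, 182, 215]) cube([29, 1157, 145]);
translate([2160, 182, 215]) cube([29, 1157, 145]);
translate([332, 117, 360]) cube([70, 1287, 23]);
translate([451, 117, 360]) cube([70, 1287, 23]);
translate([570, 117, 360]) cube([70, 1287, 23]);
translate([689, 117, 360]) cube([70, 1287, 23]);
translate([808, 117, 360]) cube([70, 1287, 23]);
translate([927, 117, 360]) cube([70, 1287, 23]);
translate([1046, 117, 360]) cube([70, 1287, 23]);
translate([1165, 117, 360]) cube([70, 1287, 23]);
translate([1284, 117, 360]) cube([70, 1287, 23]);
translate([1403, 117, 360]) cube([70, 1287, 23]);
translate([1522, 117, 360]) cube([70, 1287, 23]);
translate([1641, 117, 360]) cube([70, 1287, 23]);
translate([1760, 117, 360]) cube([70, 1287, 23]);
translate([1879, 117, 360]) cube([70, 1287, 23]);
translate([1998, 117, 360]) cube([70, 1287, 23]);


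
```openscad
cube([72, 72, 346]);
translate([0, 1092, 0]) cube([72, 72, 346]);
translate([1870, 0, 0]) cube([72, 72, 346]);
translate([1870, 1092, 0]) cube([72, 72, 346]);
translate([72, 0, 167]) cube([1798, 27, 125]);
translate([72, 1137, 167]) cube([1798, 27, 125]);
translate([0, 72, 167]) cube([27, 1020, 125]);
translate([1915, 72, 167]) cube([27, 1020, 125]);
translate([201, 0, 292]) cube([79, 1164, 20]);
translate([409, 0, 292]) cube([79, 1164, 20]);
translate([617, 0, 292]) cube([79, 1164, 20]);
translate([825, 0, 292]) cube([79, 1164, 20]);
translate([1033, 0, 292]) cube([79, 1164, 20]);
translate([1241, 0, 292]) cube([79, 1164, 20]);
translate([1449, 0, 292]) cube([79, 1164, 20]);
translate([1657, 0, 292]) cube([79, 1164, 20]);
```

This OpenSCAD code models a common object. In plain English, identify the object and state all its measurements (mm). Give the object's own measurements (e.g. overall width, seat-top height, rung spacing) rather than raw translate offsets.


A bed frame 1942 mm long (x) by 1164 mm wide (y). Four 72×72 mm corner posts, 346 mm tall, at the corners of the footprint. Four rails of 27 mm thickness and 125 mm height run between adjacent posts with their undersides at z = 167 mm, their outer faces flush with the outside of the frame (the two x-running rails run between the posts' inner faces; the two y-running rails run between the posts' inner faces). 8 slats, each 79 mm wide (x) and 20 mm thick, lie across the top of the two x-running rails, running the full 1164 mm width of the frame in y; along x they sit between the end posts with a 129 mm gap after the −x posts and between neighbouring slats, leaving 134 mm before the +x posts.


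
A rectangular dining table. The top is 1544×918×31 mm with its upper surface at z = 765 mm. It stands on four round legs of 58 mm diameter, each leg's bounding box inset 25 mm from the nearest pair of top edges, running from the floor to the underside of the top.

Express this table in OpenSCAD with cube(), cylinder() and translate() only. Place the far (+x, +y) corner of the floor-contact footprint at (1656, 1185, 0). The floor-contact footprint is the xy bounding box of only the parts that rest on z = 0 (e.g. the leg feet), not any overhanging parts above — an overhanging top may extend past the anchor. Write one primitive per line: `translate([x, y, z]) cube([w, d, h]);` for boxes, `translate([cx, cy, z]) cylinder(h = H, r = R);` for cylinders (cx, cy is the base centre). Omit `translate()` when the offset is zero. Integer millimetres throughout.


translate([137, 292, 734]) cube([1544, 918, 31]);
translate([191, 346, 0]) cylinder(h = 734, r = 29);
translate([1627, 346, 0]) cylinder(h = 734, r = 29);
translate([191, 1156, 0]) cylinder(h = 734, r = 29);
translate([1627, 1156, 0]) cylinder(h = 734, r = 29);


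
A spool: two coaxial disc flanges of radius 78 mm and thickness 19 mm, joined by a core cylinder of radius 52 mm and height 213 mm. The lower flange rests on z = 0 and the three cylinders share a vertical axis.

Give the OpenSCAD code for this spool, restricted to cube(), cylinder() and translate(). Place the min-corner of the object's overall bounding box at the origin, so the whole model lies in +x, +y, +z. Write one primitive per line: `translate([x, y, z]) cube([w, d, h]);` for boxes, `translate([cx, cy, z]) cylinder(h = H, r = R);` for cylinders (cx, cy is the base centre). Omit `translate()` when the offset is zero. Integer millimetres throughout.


translate([78, 78, 0]) cylinder(h = 19, r = 78);
translate([78, 78, 19]) cylinder(h = 213, r = 52);
translate([78, 78, 232]) cylinder(h = 19, r = 78);


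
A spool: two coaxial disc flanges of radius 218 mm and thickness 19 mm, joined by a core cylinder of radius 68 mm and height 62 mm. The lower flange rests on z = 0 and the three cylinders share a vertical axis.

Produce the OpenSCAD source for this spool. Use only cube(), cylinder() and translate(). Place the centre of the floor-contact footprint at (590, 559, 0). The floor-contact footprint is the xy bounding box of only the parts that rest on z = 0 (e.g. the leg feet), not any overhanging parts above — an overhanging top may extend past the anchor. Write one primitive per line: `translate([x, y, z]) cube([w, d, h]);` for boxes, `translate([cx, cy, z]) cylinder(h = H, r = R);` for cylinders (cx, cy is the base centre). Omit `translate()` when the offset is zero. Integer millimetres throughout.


translate([590, 559, 0]) cylinder(h = 19, r = 218);
translate([590, 559, 19]) cylinder(h = 62, r = 68);
translate([590, 559, 81]) cylinder(h = 19, r = 218);


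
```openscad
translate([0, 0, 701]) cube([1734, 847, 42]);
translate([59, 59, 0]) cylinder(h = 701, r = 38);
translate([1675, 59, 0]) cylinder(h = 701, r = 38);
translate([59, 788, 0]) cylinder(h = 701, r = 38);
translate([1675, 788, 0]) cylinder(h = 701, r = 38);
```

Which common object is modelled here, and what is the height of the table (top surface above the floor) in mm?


A table. The table height is 743 mm.

A 1734×847×42 slab sits at z = 701 on four Ø76 mm round legs — a table. The top surface is at 701 + 42 = 743 mm.


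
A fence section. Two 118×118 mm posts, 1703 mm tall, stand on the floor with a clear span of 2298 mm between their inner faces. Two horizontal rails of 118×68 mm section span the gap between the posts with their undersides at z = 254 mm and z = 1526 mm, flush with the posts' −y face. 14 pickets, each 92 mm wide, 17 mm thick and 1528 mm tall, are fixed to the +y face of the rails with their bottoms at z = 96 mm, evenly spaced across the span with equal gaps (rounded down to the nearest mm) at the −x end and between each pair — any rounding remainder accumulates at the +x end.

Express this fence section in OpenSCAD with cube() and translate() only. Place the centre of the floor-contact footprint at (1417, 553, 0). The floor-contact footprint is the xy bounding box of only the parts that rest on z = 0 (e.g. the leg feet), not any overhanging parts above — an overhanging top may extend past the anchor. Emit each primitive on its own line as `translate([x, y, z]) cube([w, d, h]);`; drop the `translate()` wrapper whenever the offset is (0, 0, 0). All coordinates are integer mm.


translate([150, 494, 0]) cube([118, 118, 1703]);
translate([2566, 494, 0]) cube([118, 118, 1703]);
translate([268, 494, 254]) cube([2298, 118, 68]);
translate([268, 494, 1526]) cube([2298, 118, 68]);
translate([335, 612, 96]) cube([92, 17, 1528]);
translate([494, 612, 96]) cube([92, 17, 1528]);
translate([653, 612, 96]) cube([92, 17, 1528]);
translate([812, 612, 96]) cube([92, 17, 1528]);
translate([971, 612, 96]) cube([92, 17, 1528]);
translate([1130, 612, 96]) cube([92, 17, 1528]);
translate([1289, 612, 96]) cube([92, 17, 1528]);
translate([1448, 612, 96]) cube([92, 17, 1528]);
translate([1607, 612, 96]) cube([92, 17, 1528]);
translate([1766, 612, 96]) cube([92, 17, 1528]);
translate([1925, 612, 96]) cube([92, 17, 1528]);
translate([2084, 612, 96]) cube([92, 17, 1528]);
translate([2243, 612, 96]) cube([92, 17, 1528]);
translate([2402, 612, 96]) cube([92, 17, 1528]);


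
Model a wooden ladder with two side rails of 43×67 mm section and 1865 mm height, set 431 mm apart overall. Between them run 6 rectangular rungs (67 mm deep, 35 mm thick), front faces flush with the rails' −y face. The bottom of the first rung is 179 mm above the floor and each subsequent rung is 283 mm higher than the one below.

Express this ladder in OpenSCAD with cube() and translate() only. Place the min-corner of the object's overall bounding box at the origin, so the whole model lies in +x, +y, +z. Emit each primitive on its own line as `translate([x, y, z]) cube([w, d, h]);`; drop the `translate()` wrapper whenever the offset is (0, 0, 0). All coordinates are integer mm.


// rung span = 431 - 2*43 = 345
// rung[k] z = 179 + k*283
cube([43, 67, 1865]);
translate([388, 0, 0]) cube([43, 67, 1865]);
translate([43, 0, 179]) cube([345, 67, 35]);
translate([43, 0, 462]) cube([345, 67, 35]);
translate([43, 0, 745]) cube([345, 67, 35]);
translate([43, 0, 1028]) cube([345, 67, 35]);
translate([43, 0, 1311]) cube([345, 67, 35]);
translate([43, 0, 1594]) cube([345, 67, 35]);


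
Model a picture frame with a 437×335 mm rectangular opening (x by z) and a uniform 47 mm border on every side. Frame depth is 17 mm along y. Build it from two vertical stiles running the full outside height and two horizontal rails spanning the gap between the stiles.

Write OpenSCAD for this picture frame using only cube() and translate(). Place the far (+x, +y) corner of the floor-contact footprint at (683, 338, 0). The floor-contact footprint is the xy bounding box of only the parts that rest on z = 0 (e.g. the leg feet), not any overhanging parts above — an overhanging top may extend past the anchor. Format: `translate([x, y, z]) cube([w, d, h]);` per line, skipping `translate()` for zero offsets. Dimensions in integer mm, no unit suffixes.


translate([152, 321, 0]) cube([47, 17, 429]);
translate([636, 321, 0]) cube([47, 17, 429]);
translate([199, 321, 0]) cube([437, 17, 47]);
translate([199, 321, 382]) cube([437, 17, 47]);


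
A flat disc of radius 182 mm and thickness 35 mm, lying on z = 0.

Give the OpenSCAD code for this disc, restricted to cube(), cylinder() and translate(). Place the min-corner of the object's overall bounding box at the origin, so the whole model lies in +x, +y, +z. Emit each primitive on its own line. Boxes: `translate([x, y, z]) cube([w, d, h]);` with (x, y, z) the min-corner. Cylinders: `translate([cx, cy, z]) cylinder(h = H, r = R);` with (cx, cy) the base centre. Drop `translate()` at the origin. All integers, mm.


translate([182, 182, 0]) cylinder(h = 35, r = 182);


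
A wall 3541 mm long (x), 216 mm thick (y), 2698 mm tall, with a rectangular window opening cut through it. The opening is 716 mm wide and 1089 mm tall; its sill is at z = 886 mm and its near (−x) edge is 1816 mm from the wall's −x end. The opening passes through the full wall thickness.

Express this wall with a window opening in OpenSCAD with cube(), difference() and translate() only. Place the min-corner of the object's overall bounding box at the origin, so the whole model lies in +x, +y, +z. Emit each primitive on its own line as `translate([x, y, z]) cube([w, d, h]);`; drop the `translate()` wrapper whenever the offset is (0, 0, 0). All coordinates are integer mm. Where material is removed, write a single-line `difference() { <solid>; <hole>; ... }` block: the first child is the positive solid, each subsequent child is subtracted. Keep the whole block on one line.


difference() { cube([3541, 216, 2698]); translate([1816, 0, 886]) cube([716, 216, 1089]); }


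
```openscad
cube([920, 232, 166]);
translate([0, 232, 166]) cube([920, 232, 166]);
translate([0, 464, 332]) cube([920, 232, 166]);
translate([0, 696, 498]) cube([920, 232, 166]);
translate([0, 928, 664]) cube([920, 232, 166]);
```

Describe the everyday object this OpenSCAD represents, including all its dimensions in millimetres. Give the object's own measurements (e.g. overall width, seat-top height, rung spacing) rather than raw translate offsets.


A straight staircase of 5 solid steps. Each step is 920 mm wide (x), 232 mm deep (y, the going) and 166 mm tall (the rise). The first step rests on the floor; each subsequent step sits one going further in +y and one rise higher in +z, directly behind and above the previous step with no overlap.


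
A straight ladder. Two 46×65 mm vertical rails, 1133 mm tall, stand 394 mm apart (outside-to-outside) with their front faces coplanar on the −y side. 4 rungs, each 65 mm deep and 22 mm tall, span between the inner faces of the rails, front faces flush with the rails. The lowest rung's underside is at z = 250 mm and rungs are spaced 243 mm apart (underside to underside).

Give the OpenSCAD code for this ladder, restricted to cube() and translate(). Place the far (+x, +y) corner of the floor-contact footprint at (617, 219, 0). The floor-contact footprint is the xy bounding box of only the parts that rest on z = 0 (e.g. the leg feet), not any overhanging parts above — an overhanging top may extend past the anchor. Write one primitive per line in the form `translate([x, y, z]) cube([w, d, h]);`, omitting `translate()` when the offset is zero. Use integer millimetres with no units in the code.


translate([223, 154, 0]) cube([46, 65, 1133]);
translate([571, 154, 0]) cube([46, 65, 1133]);
translate([269, 154, 250]) cube([302, 65, 22]);
translate([269, 154, 493]) cube([302, 65, 22]);
translate([269, 154, 736]) cube([302, 65, 22]);
translate([269, 154, 979]) cube([302, 65, 22]);


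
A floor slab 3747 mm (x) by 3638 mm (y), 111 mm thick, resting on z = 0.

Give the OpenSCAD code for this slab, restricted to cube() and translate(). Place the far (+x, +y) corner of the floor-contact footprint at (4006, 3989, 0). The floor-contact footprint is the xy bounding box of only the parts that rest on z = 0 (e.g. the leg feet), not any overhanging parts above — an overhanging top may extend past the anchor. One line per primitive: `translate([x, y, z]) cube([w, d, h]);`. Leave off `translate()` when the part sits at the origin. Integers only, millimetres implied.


translate([259, 351, 0]) cube([3747, 3638, 111]);


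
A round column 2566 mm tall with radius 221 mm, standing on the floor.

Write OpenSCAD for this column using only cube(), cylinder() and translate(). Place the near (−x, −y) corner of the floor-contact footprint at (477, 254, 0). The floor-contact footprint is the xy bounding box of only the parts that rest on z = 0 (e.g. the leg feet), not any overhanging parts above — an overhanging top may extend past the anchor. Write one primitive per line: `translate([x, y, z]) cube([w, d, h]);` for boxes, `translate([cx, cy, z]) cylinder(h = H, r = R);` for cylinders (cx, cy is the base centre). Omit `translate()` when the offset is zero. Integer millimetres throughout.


translate([698, 475, 0]) cylinder(h = 2566, r = 221);


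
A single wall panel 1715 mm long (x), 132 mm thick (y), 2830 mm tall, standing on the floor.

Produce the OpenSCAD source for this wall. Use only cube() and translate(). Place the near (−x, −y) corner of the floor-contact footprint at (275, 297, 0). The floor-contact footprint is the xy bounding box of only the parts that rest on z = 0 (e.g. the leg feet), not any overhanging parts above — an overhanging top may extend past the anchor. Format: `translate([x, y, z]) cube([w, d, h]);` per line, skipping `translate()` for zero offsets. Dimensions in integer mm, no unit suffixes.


translate([275, 297, 0]) cube([1715, 132, 2830]);


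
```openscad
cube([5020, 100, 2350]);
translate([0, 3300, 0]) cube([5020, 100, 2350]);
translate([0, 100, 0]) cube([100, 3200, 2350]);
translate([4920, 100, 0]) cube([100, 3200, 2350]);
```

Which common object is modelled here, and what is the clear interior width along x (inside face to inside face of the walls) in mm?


A house (or room) frame. The interior width is 4820 mm.

Four 2350 mm walls enclosing a rectangle with no floor or roof — a room or house frame. Outside width is 5020 mm and wall thickness is 100 mm, so the interior width is 5020 − 2 × 100 = 4820 mm.


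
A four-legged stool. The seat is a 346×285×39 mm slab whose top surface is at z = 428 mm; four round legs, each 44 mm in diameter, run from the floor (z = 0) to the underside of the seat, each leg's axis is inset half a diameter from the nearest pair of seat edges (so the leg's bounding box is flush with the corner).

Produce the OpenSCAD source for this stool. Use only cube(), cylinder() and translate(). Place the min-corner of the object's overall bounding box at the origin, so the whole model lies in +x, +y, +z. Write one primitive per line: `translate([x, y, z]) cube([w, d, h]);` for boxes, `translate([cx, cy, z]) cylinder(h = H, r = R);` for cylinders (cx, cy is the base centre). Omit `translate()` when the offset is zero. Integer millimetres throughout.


translate([0, 0, 389]) cube([346, 285, 39]);
translate([22, 22, 0]) cylinder(h = 389, r = 22);
translate([324, 22, 0]) cylinder(h = 389, r = 22);
translate([22, 263, 0]) cylinder(h = 389, r = 22);
translate([324, 263, 0]) cylinder(h = 389, r = 22);


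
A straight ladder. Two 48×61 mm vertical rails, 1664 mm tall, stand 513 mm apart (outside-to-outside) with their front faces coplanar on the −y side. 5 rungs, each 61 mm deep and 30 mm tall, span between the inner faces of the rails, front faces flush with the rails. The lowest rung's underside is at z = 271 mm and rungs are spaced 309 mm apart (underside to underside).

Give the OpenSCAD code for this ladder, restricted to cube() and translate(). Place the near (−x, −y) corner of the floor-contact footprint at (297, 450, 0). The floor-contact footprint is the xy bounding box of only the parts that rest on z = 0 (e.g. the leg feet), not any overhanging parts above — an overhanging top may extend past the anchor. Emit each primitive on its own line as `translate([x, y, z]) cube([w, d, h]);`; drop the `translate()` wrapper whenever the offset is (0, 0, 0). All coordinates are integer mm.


translate([297, 450, 0]) cube([48, 61, 1664]);
translate([762, 450, 0]) cube([48, 61, 1664]);
translate([345, 450, 271]) cube([417, 61, 30]);
translate([345, 450, 580]) cube([417, 61, 30]);
translate([345, 450, 889]) cube([417, 61, 30]);
translate([345, 450, 1198]) cube([417, 61, 30]);
translate([345, 450, 1507]) cube([417, 61, 30]);


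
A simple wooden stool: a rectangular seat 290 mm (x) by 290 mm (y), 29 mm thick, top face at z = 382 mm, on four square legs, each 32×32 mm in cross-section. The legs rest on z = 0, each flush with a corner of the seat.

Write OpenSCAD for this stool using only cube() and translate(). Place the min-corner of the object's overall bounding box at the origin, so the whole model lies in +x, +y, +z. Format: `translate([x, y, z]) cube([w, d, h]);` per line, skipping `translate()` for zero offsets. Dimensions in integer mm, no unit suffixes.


// leg_h = 382 - 29 = 353
translate([0, 0, 353]) cube([290, 290, 29]);
cube([32, 32, 353]);
translate([258, 0, 0]) cube([32, 32, 353]);
translate([0, 258, 0]) cube([32, 32, 353]);
translate([258, 258, 0]) cube([32, 32, 353]);


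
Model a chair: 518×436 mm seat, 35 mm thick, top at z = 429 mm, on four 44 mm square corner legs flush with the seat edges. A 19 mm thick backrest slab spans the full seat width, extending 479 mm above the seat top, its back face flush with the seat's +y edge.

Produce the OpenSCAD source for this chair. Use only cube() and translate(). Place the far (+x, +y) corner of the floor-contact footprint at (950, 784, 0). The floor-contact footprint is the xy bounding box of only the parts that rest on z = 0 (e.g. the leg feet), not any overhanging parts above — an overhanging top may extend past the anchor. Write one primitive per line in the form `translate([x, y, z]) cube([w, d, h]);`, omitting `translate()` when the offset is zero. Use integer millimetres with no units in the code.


translate([432, 348, 394]) cube([518, 436, 35]);
translate([432, 348, 0]) cube([44, 44, 394]);
translate([906, 348, 0]) cube([44, 44, 394]);
translate([432, 740, 0]) cube([44, 44, 394]);
translate([906, 740, 0]) cube([44, 44, 394]);
translate([432, 765, 429]) cube([518, 19, 479]);
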